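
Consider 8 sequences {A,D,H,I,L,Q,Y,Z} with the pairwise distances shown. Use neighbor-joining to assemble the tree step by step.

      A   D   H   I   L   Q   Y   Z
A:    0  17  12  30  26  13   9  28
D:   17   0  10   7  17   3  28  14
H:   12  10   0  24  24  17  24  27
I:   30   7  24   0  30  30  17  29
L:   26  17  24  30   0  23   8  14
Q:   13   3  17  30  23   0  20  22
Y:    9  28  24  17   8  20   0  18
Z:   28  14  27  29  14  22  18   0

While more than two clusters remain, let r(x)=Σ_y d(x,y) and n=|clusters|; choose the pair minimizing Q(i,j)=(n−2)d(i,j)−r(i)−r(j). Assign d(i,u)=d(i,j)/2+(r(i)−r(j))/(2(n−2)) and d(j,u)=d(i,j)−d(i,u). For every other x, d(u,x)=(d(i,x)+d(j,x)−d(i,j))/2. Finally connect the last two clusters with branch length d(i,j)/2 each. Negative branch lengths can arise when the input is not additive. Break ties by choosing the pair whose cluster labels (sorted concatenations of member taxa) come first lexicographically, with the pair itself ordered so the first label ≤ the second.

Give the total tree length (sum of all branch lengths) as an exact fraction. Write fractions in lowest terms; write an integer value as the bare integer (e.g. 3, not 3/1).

1. join D+I (d=7, Q=-221) ⇒ DI; edges |D|=-29/12, |I|=113/12
  updated: d(A,DI)=20, d(DI,H)=27/2, d(DI,L)=20, d(DI,Q)=13, d(DI,Y)=19, d(DI,Z)=18
2. join L+Y (d=8, Q=-173) ⇒ LY; edges |L|=57/10, |Y|=23/10
  updated: d(A,LY)=27/2, d(DI,LY)=31/2, d(H,LY)=20, d(LY,Q)=35/2, d(LY,Z)=12
3. join LY+Z (d=12, Q=-275/2) ⇒ LYZ; edges |LY|=39/16, |Z|=153/16
  updated: d(A,LYZ)=59/4, d(DI,LYZ)=43/4, d(H,LYZ)=35/2, d(LYZ,Q)=55/4
4. join A+H (d=12, Q=-335/4) ⇒ AH; edges |A|=143/24, |H|=145/24
  updated: d(AH,DI)=43/4, d(AH,LYZ)=81/8, d(AH,Q)=9
5. join AH+Q (d=9, Q=-381/8) ⇒ AHQ; edges |AH|=97/32, |Q|=191/32
  updated: d(AHQ,DI)=59/8, d(AHQ,LYZ)=119/16
6. join AHQ+DI (d=59/8, Q=-409/16) ⇒ ADHIQ; edges |AHQ|=65/32, |DI|=171/32
  updated: d(ADHIQ,LYZ)=173/32
7. join ADHIQ+LYZ (d=173/32) ⇒ ADHILQYZ; edges |ADHIQ|=173/64, |LYZ|=173/64
final tree: ((((A:143/24,H:145/24):97/32,Q:191/32):65/32,(D:-29/12,I:113/12):171/32):173/64,((L:57/10,Y:23/10):39/16,Z:153/16):173/64)
total length: 1945/32

1945/32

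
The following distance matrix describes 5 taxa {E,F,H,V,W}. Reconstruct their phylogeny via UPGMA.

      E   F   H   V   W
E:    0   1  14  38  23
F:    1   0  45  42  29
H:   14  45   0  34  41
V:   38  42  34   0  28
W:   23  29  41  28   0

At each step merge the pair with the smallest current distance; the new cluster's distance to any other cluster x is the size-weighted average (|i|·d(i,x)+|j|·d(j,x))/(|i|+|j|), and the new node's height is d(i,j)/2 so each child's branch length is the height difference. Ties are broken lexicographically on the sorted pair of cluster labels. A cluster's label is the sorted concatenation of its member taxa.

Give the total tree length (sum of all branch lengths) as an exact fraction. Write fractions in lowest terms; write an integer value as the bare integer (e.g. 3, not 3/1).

iteration 1: select E,F (d=1); attach at lengths (1/2, 1/2); label the merged cluster EF
  updated: d(EF,H)=59/2, d(EF,V)=40, d(EF,W)=26
iteration 2: select EF,W (d=26); attach at lengths (25/2, 13); label the merged cluster EFW
  updated: d(EFW,H)=100/3, d(EFW,V)=36
iteration 3: select EFW,H (d=100/3); attach at lengths (11/3, 50/3); label the merged cluster EFHW
  updated: d(EFHW,V)=71/2
iteration 4: select EFHW,V (d=71/2); attach at lengths (13/12, 71/4); label the merged cluster EFHVW
final tree: ((((E:1/2,F:1/2):25/2,W:13):11/3,H:50/3):13/12,V:71/4)
total length: 197/3

197/3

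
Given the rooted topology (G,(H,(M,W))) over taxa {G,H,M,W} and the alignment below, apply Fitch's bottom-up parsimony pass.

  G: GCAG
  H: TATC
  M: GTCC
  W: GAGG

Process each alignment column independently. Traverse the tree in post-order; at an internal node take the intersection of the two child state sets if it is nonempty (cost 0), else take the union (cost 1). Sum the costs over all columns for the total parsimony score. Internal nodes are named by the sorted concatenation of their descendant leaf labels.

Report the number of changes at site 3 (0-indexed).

2

[col 0] MW: children M:{G}, W:{G} ∩→ {G}; cost 0
[col 0] HMW: children H:{T}, MW:{G} ∪→ {G,T}; cost 1
[col 0] GHMW: children G:{G}, HMW:{G,T} ∩→ {G}; cost 0
[col 1] MW: children M:{T}, W:{A} ∪→ {A,T}; cost 1
[col 1] HMW: children H:{A}, MW:{A,T} ∩→ {A}; cost 0
[col 1] GHMW: children G:{C}, HMW:{A} ∪→ {A,C}; cost 1
[col 2] MW: children M:{C}, W:{G} ∪→ {C,G}; cost 1
[col 2] HMW: children H:{T}, MW:{C,G} ∪→ {C,G,T}; cost 1
[col 2] GHMW: children G:{A}, HMW:{C,G,T} ∪→ {A,C,G,T}; cost 1
[col 3] MW: children M:{C}, W:{G} ∪→ {C,G}; cost 1
[col 3] HMW: children H:{C}, MW:{C,G} ∩→ {C}; cost 0
[col 3] GHMW: children G:{G}, HMW:{C} ∪→ {C,G}; cost 1
per-site changes: [1, 2, 3, 2]; total = 8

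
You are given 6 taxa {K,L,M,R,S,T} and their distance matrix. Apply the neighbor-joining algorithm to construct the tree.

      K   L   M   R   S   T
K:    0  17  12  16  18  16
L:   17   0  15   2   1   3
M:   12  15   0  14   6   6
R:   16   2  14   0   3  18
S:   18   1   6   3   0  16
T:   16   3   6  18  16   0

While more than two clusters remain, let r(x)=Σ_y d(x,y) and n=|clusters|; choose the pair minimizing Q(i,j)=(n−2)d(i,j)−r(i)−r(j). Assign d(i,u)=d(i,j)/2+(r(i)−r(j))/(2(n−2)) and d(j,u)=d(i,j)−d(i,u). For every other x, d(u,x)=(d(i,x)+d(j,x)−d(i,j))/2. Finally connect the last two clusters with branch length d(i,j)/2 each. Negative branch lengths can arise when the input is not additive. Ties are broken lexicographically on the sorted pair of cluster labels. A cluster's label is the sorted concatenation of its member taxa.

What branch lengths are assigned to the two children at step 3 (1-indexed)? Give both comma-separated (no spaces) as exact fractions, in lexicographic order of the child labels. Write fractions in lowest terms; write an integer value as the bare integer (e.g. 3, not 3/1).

1. join M+T (d=6, Q=-88) ⇒ MT; edges |M|=9/4, |T|=15/4
  updated: d(K,MT)=11, d(L,MT)=6, d(MT,R)=13, d(MT,S)=8
2. join K+MT (d=11, Q=-67) ⇒ KMT; edges |K|=19/2, |MT|=3/2
  updated: d(KMT,L)=6, d(KMT,R)=9, d(KMT,S)=15/2
3. join KMT+L (d=6, Q=-39/2) ⇒ KLMT; edges |KMT|=51/8, |L|=-3/8
  updated: d(KLMT,R)=5/2, d(KLMT,S)=5/4
4. join KLMT+R (d=5/2, Q=-27/4) ⇒ KLMRT; edges |KLMT|=3/8, |R|=17/8
  updated: d(KLMRT,S)=7/8
5. join KLMRT+S (d=7/8) ⇒ KLMRST; edges |KLMRT|=7/16, |S|=7/16
final tree: ((((K:19/2,(M:9/4,T:15/4):3/2):51/8,L:-3/8):3/8,R:17/8):7/16,S:7/16)
total length: 211/8

51/8,-3/8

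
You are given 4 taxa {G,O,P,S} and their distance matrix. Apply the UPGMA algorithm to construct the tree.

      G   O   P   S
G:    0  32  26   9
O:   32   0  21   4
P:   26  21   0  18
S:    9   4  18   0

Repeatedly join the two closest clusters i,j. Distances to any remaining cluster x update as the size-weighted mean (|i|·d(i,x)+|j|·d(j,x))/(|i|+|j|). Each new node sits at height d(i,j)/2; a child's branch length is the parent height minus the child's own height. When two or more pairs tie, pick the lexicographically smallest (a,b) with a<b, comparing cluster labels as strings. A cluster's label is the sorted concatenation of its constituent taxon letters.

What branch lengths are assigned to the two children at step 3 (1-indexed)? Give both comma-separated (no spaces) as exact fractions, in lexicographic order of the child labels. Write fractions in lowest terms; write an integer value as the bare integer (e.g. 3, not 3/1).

67/6,17/12

step 1: merge (O,S) at d=4; branch lengths O→2, S→2; new cluster OS
  updated: d(G,OS)=41/2, d(OS,P)=39/2
step 2: merge (OS,P) at d=39/2; branch lengths OS→31/4, P→39/4; new cluster OPS
  updated: d(G,OPS)=67/3
step 3: merge (G,OPS) at d=67/3; branch lengths G→67/6, OPS→17/12; new cluster GOPS
final tree: (G:67/6,((O:2,S:2):31/4,P:39/4):17/12)
total length: 409/12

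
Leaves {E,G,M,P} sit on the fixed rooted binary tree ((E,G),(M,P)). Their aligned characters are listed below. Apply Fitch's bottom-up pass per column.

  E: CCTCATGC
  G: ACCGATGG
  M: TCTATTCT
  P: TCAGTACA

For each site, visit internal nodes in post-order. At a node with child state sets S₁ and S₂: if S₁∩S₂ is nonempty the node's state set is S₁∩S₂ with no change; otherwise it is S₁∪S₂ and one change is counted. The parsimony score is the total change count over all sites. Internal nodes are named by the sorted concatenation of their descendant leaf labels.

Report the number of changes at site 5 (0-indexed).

[col 0] EG: children E:{C}, G:{A} ∪→ {A,C}; cost 1
[col 0] MP: children M:{T}, P:{T} ∩→ {T}; cost 0
[col 0] EGMP: children EG:{A,C}, MP:{T} ∪→ {A,C,T}; cost 1
[col 1] EG: children E:{C}, G:{C} ∩→ {C}; cost 0
[col 1] MP: children M:{C}, P:{C} ∩→ {C}; cost 0
[col 1] EGMP: children EG:{C}, MP:{C} ∩→ {C}; cost 0
[col 2] EG: children E:{T}, G:{C} ∪→ {C,T}; cost 1
[col 2] MP: children M:{T}, P:{A} ∪→ {A,T}; cost 1
[col 2] EGMP: children EG:{C,T}, MP:{A,T} ∩→ {T}; cost 0
[col 3] EG: children E:{C}, G:{G} ∪→ {C,G}; cost 1
[col 3] MP: children M:{A}, P:{G} ∪→ {A,G}; cost 1
[col 3] EGMP: children EG:{C,G}, MP:{A,G} ∩→ {G}; cost 0
[col 4] EG: children E:{A}, G:{A} ∩→ {A}; cost 0
[col 4] MP: children M:{T}, P:{T} ∩→ {T}; cost 0
[col 4] EGMP: children EG:{A}, MP:{T} ∪→ {A,T}; cost 1
[col 5] EG: children E:{T}, G:{T} ∩→ {T}; cost 0
[col 5] MP: children M:{T}, P:{A} ∪→ {A,T}; cost 1
[col 5] EGMP: children EG:{T}, MP:{A,T} ∩→ {T}; cost 0
[col 6] EG: children E:{G}, G:{G} ∩→ {G}; cost 0
[col 6] MP: children M:{C}, P:{C} ∩→ {C}; cost 0
[col 6] EGMP: children EG:{G}, MP:{C} ∪→ {C,G}; cost 1
[col 7] EG: children E:{C}, G:{G} ∪→ {C,G}; cost 1
[col 7] MP: children M:{T}, P:{A} ∪→ {A,T}; cost 1
[col 7] EGMP: children EG:{C,G}, MP:{A,T} ∪→ {A,C,G,T}; cost 1
per-site changes: [2, 0, 2, 2, 1, 1, 1, 3]; total = 12

1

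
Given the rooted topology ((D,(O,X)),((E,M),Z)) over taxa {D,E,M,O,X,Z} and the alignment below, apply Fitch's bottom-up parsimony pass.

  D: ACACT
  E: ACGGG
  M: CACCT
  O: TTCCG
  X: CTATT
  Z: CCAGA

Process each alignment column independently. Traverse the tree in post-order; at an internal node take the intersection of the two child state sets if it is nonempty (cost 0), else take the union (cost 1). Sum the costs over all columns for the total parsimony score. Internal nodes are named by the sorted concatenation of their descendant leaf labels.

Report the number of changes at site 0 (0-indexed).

OX@0: {T} ∪ {C} = {C,T} (union, +1)
DOX@0: {A} ∪ {C,T} = {A,C,T} (union, +1)
EM@0: {A} ∪ {C} = {A,C} (union, +1)
EMZ@0: {A,C} ∩ {C} = {C} (intersection, +0)
DEMOXZ@0: {A,C,T} ∩ {C} = {C} (intersection, +0)
OX@1: {T} ∩ {T} = {T} (intersection, +0)
DOX@1: {C} ∪ {T} = {C,T} (union, +1)
EM@1: {C} ∪ {A} = {A,C} (union, +1)
EMZ@1: {A,C} ∩ {C} = {C} (intersection, +0)
DEMOXZ@1: {C,T} ∩ {C} = {C} (intersection, +0)
OX@2: {C} ∪ {A} = {A,C} (union, +1)
DOX@2: {A} ∩ {A,C} = {A} (intersection, +0)
EM@2: {G} ∪ {C} = {C,G} (union, +1)
EMZ@2: {C,G} ∪ {A} = {A,C,G} (union, +1)
DEMOXZ@2: {A} ∩ {A,C,G} = {A} (intersection, +0)
OX@3: {C} ∪ {T} = {C,T} (union, +1)
DOX@3: {C} ∩ {C,T} = {C} (intersection, +0)
EM@3: {G} ∪ {C} = {C,G} (union, +1)
EMZ@3: {C,G} ∩ {G} = {G} (intersection, +0)
DEMOXZ@3: {C} ∪ {G} = {C,G} (union, +1)
OX@4: {G} ∪ {T} = {G,T} (union, +1)
DOX@4: {T} ∩ {G,T} = {T} (intersection, +0)
EM@4: {G} ∪ {T} = {G,T} (union, +1)
EMZ@4: {G,T} ∪ {A} = {A,G,T} (union, +1)
DEMOXZ@4: {T} ∩ {A,G,T} = {T} (intersection, +0)
per-site changes: [3, 2, 3, 3, 3]; total = 14

3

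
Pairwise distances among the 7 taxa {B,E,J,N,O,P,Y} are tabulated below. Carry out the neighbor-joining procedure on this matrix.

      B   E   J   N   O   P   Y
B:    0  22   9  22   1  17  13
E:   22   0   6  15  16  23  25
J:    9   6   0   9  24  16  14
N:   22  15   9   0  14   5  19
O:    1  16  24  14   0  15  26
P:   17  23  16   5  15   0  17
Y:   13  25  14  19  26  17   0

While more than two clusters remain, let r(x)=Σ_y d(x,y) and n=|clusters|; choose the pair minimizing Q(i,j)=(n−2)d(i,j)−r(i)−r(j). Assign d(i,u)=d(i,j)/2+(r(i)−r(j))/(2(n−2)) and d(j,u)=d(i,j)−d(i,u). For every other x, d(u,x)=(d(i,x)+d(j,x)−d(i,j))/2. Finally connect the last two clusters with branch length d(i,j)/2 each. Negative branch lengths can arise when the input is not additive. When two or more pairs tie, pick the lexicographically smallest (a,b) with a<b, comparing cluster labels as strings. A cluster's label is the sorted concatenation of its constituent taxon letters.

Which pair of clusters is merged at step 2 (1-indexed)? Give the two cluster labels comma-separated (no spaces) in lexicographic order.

E,J

1. join B+O (d=1, Q=-175) ⇒ BO; edges |B|=-7/10, |O|=17/10
  updated: d(BO,E)=37/2, d(BO,J)=16, d(BO,N)=35/2, d(BO,P)=31/2, d(BO,Y)=19
2. join E+J (d=6, Q=-249/2) ⇒ EJ; edges |E|=101/16, |J|=-5/16
  updated: d(BO,EJ)=57/4, d(EJ,N)=9, d(EJ,P)=33/2, d(EJ,Y)=33/2
3. join N+P (d=5, Q=-179/2) ⇒ NP; edges |N|=23/12, |P|=37/12
  updated: d(BO,NP)=14, d(EJ,NP)=41/4, d(NP,Y)=31/2
4. join BO+Y (d=19, Q=-241/4) ⇒ BOY; edges |BO|=137/16, |Y|=167/16
  updated: d(BOY,EJ)=47/8, d(BOY,NP)=21/4
5. join BOY+EJ (d=47/8, Q=-171/8) ⇒ BEJOY; edges |BOY|=7/16, |EJ|=87/16
  updated: d(BEJOY,NP)=77/16
6. join BEJOY+NP (d=77/16) ⇒ BEJNOPY; edges |BEJOY|=77/32, |NP|=77/32
final tree: ((((B:-7/10,O:17/10):137/16,Y:167/16):7/16,(E:101/16,J:-5/16):87/16):77/32,(N:23/12,P:37/12):77/32)
total length: 667/16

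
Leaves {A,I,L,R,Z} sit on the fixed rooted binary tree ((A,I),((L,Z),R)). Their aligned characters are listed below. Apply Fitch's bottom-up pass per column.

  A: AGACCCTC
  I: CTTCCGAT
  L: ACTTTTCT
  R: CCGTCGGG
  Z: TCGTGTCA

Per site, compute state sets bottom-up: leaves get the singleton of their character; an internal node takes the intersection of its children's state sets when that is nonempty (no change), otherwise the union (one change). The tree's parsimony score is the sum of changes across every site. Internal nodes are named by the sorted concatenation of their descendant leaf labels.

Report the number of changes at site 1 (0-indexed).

2

AI@0: {A} ∪ {C} = {A,C} (union, +1)
LZ@0: {A} ∪ {T} = {A,T} (union, +1)
LRZ@0: {A,T} ∪ {C} = {A,C,T} (union, +1)
AILRZ@0: {A,C} ∩ {A,C,T} = {A,C} (intersection, +0)
AI@1: {G} ∪ {T} = {G,T} (union, +1)
LZ@1: {C} ∩ {C} = {C} (intersection, +0)
LRZ@1: {C} ∩ {C} = {C} (intersection, +0)
AILRZ@1: {G,T} ∪ {C} = {C,G,T} (union, +1)
AI@2: {A} ∪ {T} = {A,T} (union, +1)
LZ@2: {T} ∪ {G} = {G,T} (union, +1)
LRZ@2: {G,T} ∩ {G} = {G} (intersection, +0)
AILRZ@2: {A,T} ∪ {G} = {A,G,T} (union, +1)
AI@3: {C} ∩ {C} = {C} (intersection, +0)
LZ@3: {T} ∩ {T} = {T} (intersection, +0)
LRZ@3: {T} ∩ {T} = {T} (intersection, +0)
AILRZ@3: {C} ∪ {T} = {C,T} (union, +1)
AI@4: {C} ∩ {C} = {C} (intersection, +0)
LZ@4: {T} ∪ {G} = {G,T} (union, +1)
LRZ@4: {G,T} ∪ {C} = {C,G,T} (union, +1)
AILRZ@4: {C} ∩ {C,G,T} = {C} (intersection, +0)
AI@5: {C} ∪ {G} = {C,G} (union, +1)
LZ@5: {T} ∩ {T} = {T} (intersection, +0)
LRZ@5: {T} ∪ {G} = {G,T} (union, +1)
AILRZ@5: {C,G} ∩ {G,T} = {G} (intersection, +0)
AI@6: {T} ∪ {A} = {A,T} (union, +1)
LZ@6: {C} ∩ {C} = {C} (intersection, +0)
LRZ@6: {C} ∪ {G} = {C,G} (union, +1)
AILRZ@6: {A,T} ∪ {C,G} = {A,C,G,T} (union, +1)
AI@7: {C} ∪ {T} = {C,T} (union, +1)
LZ@7: {T} ∪ {A} = {A,T} (union, +1)
LRZ@7: {A,T} ∪ {G} = {A,G,T} (union, +1)
AILRZ@7: {C,T} ∩ {A,G,T} = {T} (intersection, +0)
per-site changes: [3, 2, 3, 1, 2, 2, 3, 3]; total = 19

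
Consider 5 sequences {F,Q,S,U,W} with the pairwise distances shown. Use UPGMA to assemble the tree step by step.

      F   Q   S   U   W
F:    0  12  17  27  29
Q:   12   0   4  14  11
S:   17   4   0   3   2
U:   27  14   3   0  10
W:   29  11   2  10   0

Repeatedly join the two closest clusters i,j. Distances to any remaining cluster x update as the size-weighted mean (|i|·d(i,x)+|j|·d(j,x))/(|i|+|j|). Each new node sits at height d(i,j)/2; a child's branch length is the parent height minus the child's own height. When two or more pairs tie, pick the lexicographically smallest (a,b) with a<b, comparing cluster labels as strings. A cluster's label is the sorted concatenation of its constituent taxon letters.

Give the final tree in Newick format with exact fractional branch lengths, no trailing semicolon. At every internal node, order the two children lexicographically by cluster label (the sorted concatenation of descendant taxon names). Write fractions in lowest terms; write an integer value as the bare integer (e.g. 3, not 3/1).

(F:85/8,(Q:29/6,((S:1,W:1):9/4,U:13/4):19/12):139/24)

1. join S+W (d=2) ⇒ SW; edges |S|=1, |W|=1
  updated: d(F,SW)=23, d(Q,SW)=15/2, d(SW,U)=13/2
2. join SW+U (d=13/2) ⇒ SUW; edges |SW|=9/4, |U|=13/4
  updated: d(F,SUW)=73/3, d(Q,SUW)=29/3
3. join Q+SUW (d=29/3) ⇒ QSUW; edges |Q|=29/6, |SUW|=19/12
  updated: d(F,QSUW)=85/4
4. join F+QSUW (d=85/4) ⇒ FQSUW; edges |F|=85/8, |QSUW|=139/24
final tree: (F:85/8,(Q:29/6,((S:1,W:1):9/4,U:13/4):19/12):139/24)
total length: 91/3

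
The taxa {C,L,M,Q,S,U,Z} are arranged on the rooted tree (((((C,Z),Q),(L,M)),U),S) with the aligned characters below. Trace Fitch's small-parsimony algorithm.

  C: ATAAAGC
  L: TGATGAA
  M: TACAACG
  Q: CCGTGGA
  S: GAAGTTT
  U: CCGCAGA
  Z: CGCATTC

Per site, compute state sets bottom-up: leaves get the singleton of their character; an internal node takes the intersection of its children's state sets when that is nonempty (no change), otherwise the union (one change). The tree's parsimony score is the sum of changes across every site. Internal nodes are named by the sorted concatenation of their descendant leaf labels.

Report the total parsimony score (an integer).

27

[col 0] CZ: children C:{A}, Z:{C} ∪→ {A,C}; cost 1
[col 0] CQZ: children CZ:{A,C}, Q:{C} ∩→ {C}; cost 0
[col 0] LM: children L:{T}, M:{T} ∩→ {T}; cost 0
[col 0] CLMQZ: children CQZ:{C}, LM:{T} ∪→ {C,T}; cost 1
[col 0] CLMQUZ: children CLMQZ:{C,T}, U:{C} ∩→ {C}; cost 0
[col 0] CLMQSUZ: children CLMQUZ:{C}, S:{G} ∪→ {C,G}; cost 1
[col 1] CZ: children C:{T}, Z:{G} ∪→ {G,T}; cost 1
[col 1] CQZ: children CZ:{G,T}, Q:{C} ∪→ {C,G,T}; cost 1
[col 1] LM: children L:{G}, M:{A} ∪→ {A,G}; cost 1
[col 1] CLMQZ: children CQZ:{C,G,T}, LM:{A,G} ∩→ {G}; cost 0
[col 1] CLMQUZ: children CLMQZ:{G}, U:{C} ∪→ {C,G}; cost 1
[col 1] CLMQSUZ: children CLMQUZ:{C,G}, S:{A} ∪→ {A,C,G}; cost 1
[col 2] CZ: children C:{A}, Z:{C} ∪→ {A,C}; cost 1
[col 2] CQZ: children CZ:{A,C}, Q:{G} ∪→ {A,C,G}; cost 1
[col 2] LM: children L:{A}, M:{C} ∪→ {A,C}; cost 1
[col 2] CLMQZ: children CQZ:{A,C,G}, LM:{A,C} ∩→ {A,C}; cost 0
[col 2] CLMQUZ: children CLMQZ:{A,C}, U:{G} ∪→ {A,C,G}; cost 1
[col 2] CLMQSUZ: children CLMQUZ:{A,C,G}, S:{A} ∩→ {A}; cost 0
[col 3] CZ: children C:{A}, Z:{A} ∩→ {A}; cost 0
[col 3] CQZ: children CZ:{A}, Q:{T} ∪→ {A,T}; cost 1
[col 3] LM: children L:{T}, M:{A} ∪→ {A,T}; cost 1
[col 3] CLMQZ: children CQZ:{A,T}, LM:{A,T} ∩→ {A,T}; cost 0
[col 3] CLMQUZ: children CLMQZ:{A,T}, U:{C} ∪→ {A,C,T}; cost 1
[col 3] CLMQSUZ: children CLMQUZ:{A,C,T}, S:{G} ∪→ {A,C,G,T}; cost 1
[col 4] CZ: children C:{A}, Z:{T} ∪→ {A,T}; cost 1
[col 4] CQZ: children CZ:{A,T}, Q:{G} ∪→ {A,G,T}; cost 1
[col 4] LM: children L:{G}, M:{A} ∪→ {A,G}; cost 1
[col 4] CLMQZ: children CQZ:{A,G,T}, LM:{A,G} ∩→ {A,G}; cost 0
[col 4] CLMQUZ: children CLMQZ:{A,G}, U:{A} ∩→ {A}; cost 0
[col 4] CLMQSUZ: children CLMQUZ:{A}, S:{T} ∪→ {A,T}; cost 1
[col 5] CZ: children C:{G}, Z:{T} ∪→ {G,T}; cost 1
[col 5] CQZ: children CZ:{G,T}, Q:{G} ∩→ {G}; cost 0
[col 5] LM: children L:{A}, M:{C} ∪→ {A,C}; cost 1
[col 5] CLMQZ: children CQZ:{G}, LM:{A,C} ∪→ {A,C,G}; cost 1
[col 5] CLMQUZ: children CLMQZ:{A,C,G}, U:{G} ∩→ {G}; cost 0
[col 5] CLMQSUZ: children CLMQUZ:{G}, S:{T} ∪→ {G,T}; cost 1
[col 6] CZ: children C:{C}, Z:{C} ∩→ {C}; cost 0
[col 6] CQZ: children CZ:{C}, Q:{A} ∪→ {A,C}; cost 1
[col 6] LM: children L:{A}, M:{G} ∪→ {A,G}; cost 1
[col 6] CLMQZ: children CQZ:{A,C}, LM:{A,G} ∩→ {A}; cost 0
[col 6] CLMQUZ: children CLMQZ:{A}, U:{A} ∩→ {A}; cost 0
[col 6] CLMQSUZ: children CLMQUZ:{A}, S:{T} ∪→ {A,T}; cost 1
per-site changes: [3, 5, 4, 4, 4, 4, 3]; total = 27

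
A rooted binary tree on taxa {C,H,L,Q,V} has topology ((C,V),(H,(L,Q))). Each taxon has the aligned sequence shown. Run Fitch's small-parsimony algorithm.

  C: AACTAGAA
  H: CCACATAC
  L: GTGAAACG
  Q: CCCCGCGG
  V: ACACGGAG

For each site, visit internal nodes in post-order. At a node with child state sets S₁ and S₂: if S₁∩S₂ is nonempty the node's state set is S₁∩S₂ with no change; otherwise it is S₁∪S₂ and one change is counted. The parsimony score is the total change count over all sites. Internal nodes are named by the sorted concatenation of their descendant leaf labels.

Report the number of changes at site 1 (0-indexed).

CV@0: {A} ∩ {A} = {A} (intersection, +0)
LQ@0: {G} ∪ {C} = {C,G} (union, +1)
HLQ@0: {C} ∩ {C,G} = {C} (intersection, +0)
CHLQV@0: {A} ∪ {C} = {A,C} (union, +1)
CV@1: {A} ∪ {C} = {A,C} (union, +1)
LQ@1: {T} ∪ {C} = {C,T} (union, +1)
HLQ@1: {C} ∩ {C,T} = {C} (intersection, +0)
CHLQV@1: {A,C} ∩ {C} = {C} (intersection, +0)
CV@2: {C} ∪ {A} = {A,C} (union, +1)
LQ@2: {G} ∪ {C} = {C,G} (union, +1)
HLQ@2: {A} ∪ {C,G} = {A,C,G} (union, +1)
CHLQV@2: {A,C} ∩ {A,C,G} = {A,C} (intersection, +0)
CV@3: {T} ∪ {C} = {C,T} (union, +1)
LQ@3: {A} ∪ {C} = {A,C} (union, +1)
HLQ@3: {C} ∩ {A,C} = {C} (intersection, +0)
CHLQV@3: {C,T} ∩ {C} = {C} (intersection, +0)
CV@4: {A} ∪ {G} = {A,G} (union, +1)
LQ@4: {A} ∪ {G} = {A,G} (union, +1)
HLQ@4: {A} ∩ {A,G} = {A} (intersection, +0)
CHLQV@4: {A,G} ∩ {A} = {A} (intersection, +0)
CV@5: {G} ∩ {G} = {G} (intersection, +0)
LQ@5: {A} ∪ {C} = {A,C} (union, +1)
HLQ@5: {T} ∪ {A,C} = {A,C,T} (union, +1)
CHLQV@5: {G} ∪ {A,C,T} = {A,C,G,T} (union, +1)
CV@6: {A} ∩ {A} = {A} (intersection, +0)
LQ@6: {C} ∪ {G} = {C,G} (union, +1)
HLQ@6: {A} ∪ {C,G} = {A,C,G} (union, +1)
CHLQV@6: {A} ∩ {A,C,G} = {A} (intersection, +0)
CV@7: {A} ∪ {G} = {A,G} (union, +1)
LQ@7: {G} ∩ {G} = {G} (intersection, +0)
HLQ@7: {C} ∪ {G} = {C,G} (union, +1)
CHLQV@7: {A,G} ∩ {C,G} = {G} (intersection, +0)
per-site changes: [2, 2, 3, 2, 2, 3, 2, 2]; total = 18

2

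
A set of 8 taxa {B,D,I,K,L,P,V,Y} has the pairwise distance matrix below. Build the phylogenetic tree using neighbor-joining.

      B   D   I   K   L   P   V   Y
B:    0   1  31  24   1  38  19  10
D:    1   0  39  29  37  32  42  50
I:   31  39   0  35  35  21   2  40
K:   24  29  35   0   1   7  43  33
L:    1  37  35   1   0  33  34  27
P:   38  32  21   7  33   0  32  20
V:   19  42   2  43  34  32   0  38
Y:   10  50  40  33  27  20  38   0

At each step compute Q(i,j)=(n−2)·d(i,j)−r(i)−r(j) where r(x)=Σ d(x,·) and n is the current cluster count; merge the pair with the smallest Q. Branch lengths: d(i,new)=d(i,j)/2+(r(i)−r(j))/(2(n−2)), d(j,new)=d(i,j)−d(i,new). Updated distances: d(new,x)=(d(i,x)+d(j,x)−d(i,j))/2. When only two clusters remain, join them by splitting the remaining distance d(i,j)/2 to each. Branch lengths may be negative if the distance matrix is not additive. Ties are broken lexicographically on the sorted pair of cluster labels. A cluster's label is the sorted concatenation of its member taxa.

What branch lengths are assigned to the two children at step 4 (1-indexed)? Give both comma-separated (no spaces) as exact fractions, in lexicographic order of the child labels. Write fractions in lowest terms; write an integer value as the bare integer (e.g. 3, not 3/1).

step 1: merge (I,V) at d=2, Q=-401; branch lengths I→5/12, V→19/12; new cluster IV
  updated: d(B,IV)=24, d(D,IV)=79/2, d(IV,K)=38, d(IV,L)=67/2, d(IV,P)=51/2, d(IV,Y)=38
step 2: merge (B,D) at d=1, Q=-563/2; branch lengths B→-171/20, D→191/20; new cluster BD
  updated: d(BD,IV)=125/4, d(BD,K)=26, d(BD,L)=37/2, d(BD,P)=69/2, d(BD,Y)=59/2
step 3: merge (K,L) at d=1, Q=-214; branch lengths K→-1/2, L→3/2; new cluster KL
  updated: d(BD,KL)=87/4, d(IV,KL)=141/4, d(KL,P)=39/2, d(KL,Y)=59/2
step 4: merge (BD,KL) at d=87/4, Q=-631/4; branch lengths BD→305/24, KL→217/24; new cluster BDKL
  updated: d(BDKL,IV)=179/8, d(BDKL,P)=129/8, d(BDKL,Y)=149/8
step 5: merge (BDKL,IV) at d=179/8, Q=-393/4; branch lengths BDKL→4, IV→147/8; new cluster BDIKLV
  updated: d(BDIKLV,P)=77/8, d(BDIKLV,Y)=137/8
step 6: merge (BDIKLV,P) at d=77/8, Q=-187/4; branch lengths BDIKLV→27/8, P→25/4; new cluster BDIKLPV
  updated: d(BDIKLPV,Y)=55/4
step 7: merge (BDIKLPV,Y) at d=55/4; branch lengths BDIKLPV→55/8, Y→55/8; new cluster BDIKLPVY
final tree: (((((B:-171/20,D:191/20):305/24,(K:-1/2,L:3/2):217/24):4,(I:5/12,V:19/12):147/8):27/8,P:25/4):55/8,Y:55/8)
total length: 143/2

305/24,217/24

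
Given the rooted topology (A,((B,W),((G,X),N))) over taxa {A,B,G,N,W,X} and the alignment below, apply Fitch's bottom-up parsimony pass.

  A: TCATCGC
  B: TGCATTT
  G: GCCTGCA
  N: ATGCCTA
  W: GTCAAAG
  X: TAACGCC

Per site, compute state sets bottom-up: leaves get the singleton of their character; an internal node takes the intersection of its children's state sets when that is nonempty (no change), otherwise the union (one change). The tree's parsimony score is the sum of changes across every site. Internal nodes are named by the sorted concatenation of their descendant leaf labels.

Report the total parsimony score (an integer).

23

site 0, node BW: B={T} ∪ W={G} → {G,T} (+1)
site 0, node GX: G={G} ∪ X={T} → {G,T} (+1)
site 0, node GNX: GX={G,T} ∪ N={A} → {A,G,T} (+1)
site 0, node BGNWX: BW={G,T} ∩ GNX={A,G,T} → {G,T} (+0)
site 0, node ABGNWX: A={T} ∩ BGNWX={G,T} → {T} (+0)
site 1, node BW: B={G} ∪ W={T} → {G,T} (+1)
site 1, node GX: G={C} ∪ X={A} → {A,C} (+1)
site 1, node GNX: GX={A,C} ∪ N={T} → {A,C,T} (+1)
site 1, node BGNWX: BW={G,T} ∩ GNX={A,C,T} → {T} (+0)
site 1, node ABGNWX: A={C} ∪ BGNWX={T} → {C,T} (+1)
site 2, node BW: B={C} ∩ W={C} → {C} (+0)
site 2, node GX: G={C} ∪ X={A} → {A,C} (+1)
site 2, node GNX: GX={A,C} ∪ N={G} → {A,C,G} (+1)
site 2, node BGNWX: BW={C} ∩ GNX={A,C,G} → {C} (+0)
site 2, node ABGNWX: A={A} ∪ BGNWX={C} → {A,C} (+1)
site 3, node BW: B={A} ∩ W={A} → {A} (+0)
site 3, node GX: G={T} ∪ X={C} → {C,T} (+1)
site 3, node GNX: GX={C,T} ∩ N={C} → {C} (+0)
site 3, node BGNWX: BW={A} ∪ GNX={C} → {A,C} (+1)
site 3, node ABGNWX: A={T} ∪ BGNWX={A,C} → {A,C,T} (+1)
site 4, node BW: B={T} ∪ W={A} → {A,T} (+1)
site 4, node GX: G={G} ∩ X={G} → {G} (+0)
site 4, node GNX: GX={G} ∪ N={C} → {C,G} (+1)
site 4, node BGNWX: BW={A,T} ∪ GNX={C,G} → {A,C,G,T} (+1)
site 4, node ABGNWX: A={C} ∩ BGNWX={A,C,G,T} → {C} (+0)
site 5, node BW: B={T} ∪ W={A} → {A,T} (+1)
site 5, node GX: G={C} ∩ X={C} → {C} (+0)
site 5, node GNX: GX={C} ∪ N={T} → {C,T} (+1)
site 5, node BGNWX: BW={A,T} ∩ GNX={C,T} → {T} (+0)
site 5, node ABGNWX: A={G} ∪ BGNWX={T} → {G,T} (+1)
site 6, node BW: B={T} ∪ W={G} → {G,T} (+1)
site 6, node GX: G={A} ∪ X={C} → {A,C} (+1)
site 6, node GNX: GX={A,C} ∩ N={A} → {A} (+0)
site 6, node BGNWX: BW={G,T} ∪ GNX={A} → {A,G,T} (+1)
site 6, node ABGNWX: A={C} ∪ BGNWX={A,G,T} → {A,C,G,T} (+1)
per-site changes: [3, 4, 3, 3, 3, 3, 4]; total = 23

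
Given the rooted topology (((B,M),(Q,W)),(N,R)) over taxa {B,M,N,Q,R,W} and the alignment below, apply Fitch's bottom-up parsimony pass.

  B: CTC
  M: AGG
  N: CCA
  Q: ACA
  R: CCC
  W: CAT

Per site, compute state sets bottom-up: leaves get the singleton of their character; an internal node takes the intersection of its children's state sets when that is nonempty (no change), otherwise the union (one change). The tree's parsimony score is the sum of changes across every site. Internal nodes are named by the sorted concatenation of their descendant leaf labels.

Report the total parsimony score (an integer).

BM@0: {C} ∪ {A} = {A,C} (union, +1)
QW@0: {A} ∪ {C} = {A,C} (union, +1)
BMQW@0: {A,C} ∩ {A,C} = {A,C} (intersection, +0)
NR@0: {C} ∩ {C} = {C} (intersection, +0)
BMNQRW@0: {A,C} ∩ {C} = {C} (intersection, +0)
BM@1: {T} ∪ {G} = {G,T} (union, +1)
QW@1: {C} ∪ {A} = {A,C} (union, +1)
BMQW@1: {G,T} ∪ {A,C} = {A,C,G,T} (union, +1)
NR@1: {C} ∩ {C} = {C} (intersection, +0)
BMNQRW@1: {A,C,G,T} ∩ {C} = {C} (intersection, +0)
BM@2: {C} ∪ {G} = {C,G} (union, +1)
QW@2: {A} ∪ {T} = {A,T} (union, +1)
BMQW@2: {C,G} ∪ {A,T} = {A,C,G,T} (union, +1)
NR@2: {A} ∪ {C} = {A,C} (union, +1)
BMNQRW@2: {A,C,G,T} ∩ {A,C} = {A,C} (intersection, +0)
per-site changes: [2, 3, 4]; total = 9

9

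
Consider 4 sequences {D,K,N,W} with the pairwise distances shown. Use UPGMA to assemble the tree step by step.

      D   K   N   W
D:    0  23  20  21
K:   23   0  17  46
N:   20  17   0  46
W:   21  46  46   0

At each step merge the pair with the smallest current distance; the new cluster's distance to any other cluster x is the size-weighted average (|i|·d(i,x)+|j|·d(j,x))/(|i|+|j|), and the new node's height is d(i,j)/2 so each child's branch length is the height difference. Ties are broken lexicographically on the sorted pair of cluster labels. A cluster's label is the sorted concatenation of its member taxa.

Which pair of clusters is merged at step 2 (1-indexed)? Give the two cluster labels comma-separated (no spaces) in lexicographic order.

step 1: merge (K,N) at d=17; branch lengths K→17/2, N→17/2; new cluster KN
  updated: d(D,KN)=43/2, d(KN,W)=46
step 2: merge (D,W) at d=21; branch lengths D→21/2, W→21/2; new cluster DW
  updated: d(DW,KN)=135/4
step 3: merge (DW,KN) at d=135/4; branch lengths DW→51/8, KN→67/8; new cluster DKNW
final tree: ((D:21/2,W:21/2):51/8,(K:17/2,N:17/2):67/8)
total length: 211/4

D,W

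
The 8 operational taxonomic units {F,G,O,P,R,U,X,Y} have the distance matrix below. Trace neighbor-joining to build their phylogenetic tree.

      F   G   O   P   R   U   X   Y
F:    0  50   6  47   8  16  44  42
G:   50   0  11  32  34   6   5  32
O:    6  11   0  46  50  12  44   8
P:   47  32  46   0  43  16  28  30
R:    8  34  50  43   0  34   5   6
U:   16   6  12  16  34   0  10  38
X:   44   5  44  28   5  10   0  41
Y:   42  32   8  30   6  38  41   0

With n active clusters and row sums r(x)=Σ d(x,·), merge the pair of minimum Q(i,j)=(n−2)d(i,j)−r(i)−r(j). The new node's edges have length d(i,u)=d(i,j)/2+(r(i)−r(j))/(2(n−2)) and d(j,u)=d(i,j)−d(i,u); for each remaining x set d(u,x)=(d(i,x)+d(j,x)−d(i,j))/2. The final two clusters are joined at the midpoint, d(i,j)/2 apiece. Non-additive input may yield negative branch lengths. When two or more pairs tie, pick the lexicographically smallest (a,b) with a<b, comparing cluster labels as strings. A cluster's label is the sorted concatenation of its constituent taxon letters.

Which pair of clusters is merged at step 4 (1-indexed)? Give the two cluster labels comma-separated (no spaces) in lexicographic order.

1. join F+O (d=6, Q=-354) ⇒ FO; edges |F|=6, |O|=0
  updated: d(FO,G)=55/2, d(FO,P)=87/2, d(FO,R)=26, d(FO,U)=11, d(FO,X)=41, d(FO,Y)=22
2. join R+Y (d=6, Q=-287) ⇒ RY; edges |R|=9/10, |Y|=51/10
  updated: d(FO,RY)=21, d(G,RY)=30, d(P,RY)=67/2, d(RY,U)=33, d(RY,X)=20
3. join FO+RY (d=21, Q=-395/2) ⇒ FORY; edges |FO|=181/16, |RY|=155/16
  updated: d(FORY,G)=73/4, d(FORY,P)=28, d(FORY,U)=23/2, d(FORY,X)=20
4. join G+X (d=5, Q=-437/4) ⇒ GX; edges |G|=53/24, |X|=67/24
  updated: d(FORY,GX)=133/8, d(GX,P)=55/2, d(GX,U)=11/2
5. join FORY+GX (d=133/8, Q=-145/2) ⇒ FGORXY; edges |FORY|=159/16, |GX|=107/16
  updated: d(FGORXY,P)=311/16, d(FGORXY,U)=3/16
6. join FGORXY+P (d=311/16, Q=-285/8) ⇒ FGOPRXY; edges |FGORXY|=29/16, |P|=141/8
  updated: d(FGOPRXY,U)=-13/8
7. join FGOPRXY+U (d=-13/8) ⇒ FGOPRUXY; edges |FGOPRXY|=-13/16, |U|=-13/16
final tree: (((((F:6,O:0):181/16,(R:9/10,Y:51/10):155/16):159/16,(G:53/24,X:67/24):107/16):29/16,P:141/8):-13/16,U:-13/16)
total length: 1159/16

G,X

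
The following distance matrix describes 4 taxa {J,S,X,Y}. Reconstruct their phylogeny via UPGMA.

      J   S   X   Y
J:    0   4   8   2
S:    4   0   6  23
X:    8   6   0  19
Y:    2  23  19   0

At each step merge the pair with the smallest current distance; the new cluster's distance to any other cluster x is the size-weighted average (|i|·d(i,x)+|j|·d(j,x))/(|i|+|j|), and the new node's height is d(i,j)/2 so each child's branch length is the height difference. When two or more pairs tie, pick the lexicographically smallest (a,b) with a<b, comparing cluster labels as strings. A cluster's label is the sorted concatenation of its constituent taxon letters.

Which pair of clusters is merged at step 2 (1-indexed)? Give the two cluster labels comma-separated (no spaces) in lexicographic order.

1. join J+Y (d=2) ⇒ JY; edges |J|=1, |Y|=1
  updated: d(JY,S)=27/2, d(JY,X)=27/2
2. join S+X (d=6) ⇒ SX; edges |S|=3, |X|=3
  updated: d(JY,SX)=27/2
3. join JY+SX (d=27/2) ⇒ JSXY; edges |JY|=23/4, |SX|=15/4
final tree: ((J:1,Y:1):23/4,(S:3,X:3):15/4)
total length: 35/2

S,X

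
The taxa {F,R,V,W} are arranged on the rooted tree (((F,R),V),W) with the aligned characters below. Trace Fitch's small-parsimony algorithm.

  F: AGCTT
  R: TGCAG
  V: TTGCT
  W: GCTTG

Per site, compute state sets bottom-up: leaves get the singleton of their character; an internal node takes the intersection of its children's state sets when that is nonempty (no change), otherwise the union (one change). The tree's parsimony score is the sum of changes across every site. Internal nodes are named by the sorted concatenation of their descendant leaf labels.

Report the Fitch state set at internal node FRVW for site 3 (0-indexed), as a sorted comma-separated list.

T

site 0, node FR: F={A} ∪ R={T} → {A,T} (+1)
site 0, node FRV: FR={A,T} ∩ V={T} → {T} (+0)
site 0, node FRVW: FRV={T} ∪ W={G} → {G,T} (+1)
site 1, node FR: F={G} ∩ R={G} → {G} (+0)
site 1, node FRV: FR={G} ∪ V={T} → {G,T} (+1)
site 1, node FRVW: FRV={G,T} ∪ W={C} → {C,G,T} (+1)
site 2, node FR: F={C} ∩ R={C} → {C} (+0)
site 2, node FRV: FR={C} ∪ V={G} → {C,G} (+1)
site 2, node FRVW: FRV={C,G} ∪ W={T} → {C,G,T} (+1)
site 3, node FR: F={T} ∪ R={A} → {A,T} (+1)
site 3, node FRV: FR={A,T} ∪ V={C} → {A,C,T} (+1)
site 3, node FRVW: FRV={A,C,T} ∩ W={T} → {T} (+0)
site 4, node FR: F={T} ∪ R={G} → {G,T} (+1)
site 4, node FRV: FR={G,T} ∩ V={T} → {T} (+0)
site 4, node FRVW: FRV={T} ∪ W={G} → {G,T} (+1)
per-site changes: [2, 2, 2, 2, 2]; total = 10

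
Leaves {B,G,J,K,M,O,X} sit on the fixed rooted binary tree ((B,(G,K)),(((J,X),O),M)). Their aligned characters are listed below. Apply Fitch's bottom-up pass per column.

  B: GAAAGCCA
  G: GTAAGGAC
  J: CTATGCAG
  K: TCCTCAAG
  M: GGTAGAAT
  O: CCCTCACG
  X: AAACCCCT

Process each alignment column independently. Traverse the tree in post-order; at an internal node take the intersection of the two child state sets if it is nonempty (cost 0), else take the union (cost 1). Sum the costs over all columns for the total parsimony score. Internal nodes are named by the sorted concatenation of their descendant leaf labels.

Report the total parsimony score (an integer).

27

site 0, node GK: G={G} ∪ K={T} → {G,T} (+1)
site 0, node BGK: B={G} ∩ GK={G,T} → {G} (+0)
site 0, node JX: J={C} ∪ X={A} → {A,C} (+1)
site 0, node JOX: JX={A,C} ∩ O={C} → {C} (+0)
site 0, node JMOX: JOX={C} ∪ M={G} → {C,G} (+1)
site 0, node BGJKMOX: BGK={G} ∩ JMOX={C,G} → {G} (+0)
site 1, node GK: G={T} ∪ K={C} → {C,T} (+1)
site 1, node BGK: B={A} ∪ GK={C,T} → {A,C,T} (+1)
site 1, node JX: J={T} ∪ X={A} → {A,T} (+1)
site 1, node JOX: JX={A,T} ∪ O={C} → {A,C,T} (+1)
site 1, node JMOX: JOX={A,C,T} ∪ M={G} → {A,C,G,T} (+1)
site 1, node BGJKMOX: BGK={A,C,T} ∩ JMOX={A,C,G,T} → {A,C,T} (+0)
site 2, node GK: G={A} ∪ K={C} → {A,C} (+1)
site 2, node BGK: B={A} ∩ GK={A,C} → {A} (+0)
site 2, node JX: J={A} ∩ X={A} → {A} (+0)
site 2, node JOX: JX={A} ∪ O={C} → {A,C} (+1)
site 2, node JMOX: JOX={A,C} ∪ M={T} → {A,C,T} (+1)
site 2, node BGJKMOX: BGK={A} ∩ JMOX={A,C,T} → {A} (+0)
site 3, node GK: G={A} ∪ K={T} → {A,T} (+1)
site 3, node BGK: B={A} ∩ GK={A,T} → {A} (+0)
site 3, node JX: J={T} ∪ X={C} → {C,T} (+1)
site 3, node JOX: JX={C,T} ∩ O={T} → {T} (+0)
site 3, node JMOX: JOX={T} ∪ M={A} → {A,T} (+1)
site 3, node BGJKMOX: BGK={A} ∩ JMOX={A,T} → {A} (+0)
site 4, node GK: G={G} ∪ K={C} → {C,G} (+1)
site 4, node BGK: B={G} ∩ GK={C,G} → {G} (+0)
site 4, node JX: J={G} ∪ X={C} → {C,G} (+1)
site 4, node JOX: JX={C,G} ∩ O={C} → {C} (+0)
site 4, node JMOX: JOX={C} ∪ M={G} → {C,G} (+1)
site 4, node BGJKMOX: BGK={G} ∩ JMOX={C,G} → {G} (+0)
site 5, node GK: G={G} ∪ K={A} → {A,G} (+1)
site 5, node BGK: B={C} ∪ GK={A,G} → {A,C,G} (+1)
site 5, node JX: J={C} ∩ X={C} → {C} (+0)
site 5, node JOX: JX={C} ∪ O={A} → {A,C} (+1)
site 5, node JMOX: JOX={A,C} ∩ M={A} → {A} (+0)
site 5, node BGJKMOX: BGK={A,C,G} ∩ JMOX={A} → {A} (+0)
site 6, node GK: G={A} ∩ K={A} → {A} (+0)
site 6, node BGK: B={C} ∪ GK={A} → {A,C} (+1)
site 6, node JX: J={A} ∪ X={C} → {A,C} (+1)
site 6, node JOX: JX={A,C} ∩ O={C} → {C} (+0)
site 6, node JMOX: JOX={C} ∪ M={A} → {A,C} (+1)
site 6, node BGJKMOX: BGK={A,C} ∩ JMOX={A,C} → {A,C} (+0)
site 7, node GK: G={C} ∪ K={G} → {C,G} (+1)
site 7, node BGK: B={A} ∪ GK={C,G} → {A,C,G} (+1)
site 7, node JX: J={G} ∪ X={T} → {G,T} (+1)
site 7, node JOX: JX={G,T} ∩ O={G} → {G} (+0)
site 7, node JMOX: JOX={G} ∪ M={T} → {G,T} (+1)
site 7, node BGJKMOX: BGK={A,C,G} ∩ JMOX={G,T} → {G} (+0)
per-site changes: [3, 5, 3, 3, 3, 3, 3, 4]; total = 27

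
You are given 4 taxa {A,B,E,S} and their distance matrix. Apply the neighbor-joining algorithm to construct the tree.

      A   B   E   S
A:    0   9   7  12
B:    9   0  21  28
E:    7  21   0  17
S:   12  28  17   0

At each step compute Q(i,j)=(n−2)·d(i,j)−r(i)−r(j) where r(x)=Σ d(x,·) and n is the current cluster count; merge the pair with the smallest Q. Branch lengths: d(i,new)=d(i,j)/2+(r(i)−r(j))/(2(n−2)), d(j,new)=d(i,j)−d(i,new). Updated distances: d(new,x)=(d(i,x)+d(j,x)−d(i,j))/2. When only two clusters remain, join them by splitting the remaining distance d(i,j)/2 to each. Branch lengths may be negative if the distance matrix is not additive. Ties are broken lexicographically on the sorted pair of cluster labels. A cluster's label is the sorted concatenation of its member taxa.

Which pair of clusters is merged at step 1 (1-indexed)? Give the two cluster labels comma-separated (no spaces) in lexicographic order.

A,B

iteration 1: select A,B (d=9, Q=-68); attach at lengths (-3, 12); label the merged cluster AB
  updated: d(AB,E)=19/2, d(AB,S)=31/2
iteration 2: select AB,E (d=19/2, Q=-42); attach at lengths (4, 11/2); label the merged cluster ABE
  updated: d(ABE,S)=23/2
iteration 3: select ABE,S (d=23/2); attach at lengths (23/4, 23/4); label the merged cluster ABES
final tree: (((A:-3,B:12):4,E:11/2):23/4,S:23/4)
total length: 30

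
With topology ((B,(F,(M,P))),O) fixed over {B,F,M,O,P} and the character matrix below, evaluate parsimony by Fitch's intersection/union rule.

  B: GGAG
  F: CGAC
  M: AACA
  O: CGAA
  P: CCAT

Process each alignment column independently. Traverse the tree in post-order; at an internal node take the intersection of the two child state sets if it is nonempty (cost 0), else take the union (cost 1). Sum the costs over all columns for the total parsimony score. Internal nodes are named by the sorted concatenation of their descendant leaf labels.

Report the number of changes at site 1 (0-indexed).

2

MP@0: {A} ∪ {C} = {A,C} (union, +1)
FMP@0: {C} ∩ {A,C} = {C} (intersection, +0)
BFMP@0: {G} ∪ {C} = {C,G} (union, +1)
BFMOP@0: {C,G} ∩ {C} = {C} (intersection, +0)
MP@1: {A} ∪ {C} = {A,C} (union, +1)
FMP@1: {G} ∪ {A,C} = {A,C,G} (union, +1)
BFMP@1: {G} ∩ {A,C,G} = {G} (intersection, +0)
BFMOP@1: {G} ∩ {G} = {G} (intersection, +0)
MP@2: {C} ∪ {A} = {A,C} (union, +1)
FMP@2: {A} ∩ {A,C} = {A} (intersection, +0)
BFMP@2: {A} ∩ {A} = {A} (intersection, +0)
BFMOP@2: {A} ∩ {A} = {A} (intersection, +0)
MP@3: {A} ∪ {T} = {A,T} (union, +1)
FMP@3: {C} ∪ {A,T} = {A,C,T} (union, +1)
BFMP@3: {G} ∪ {A,C,T} = {A,C,G,T} (union, +1)
BFMOP@3: {A,C,G,T} ∩ {A} = {A} (intersection, +0)
per-site changes: [2, 2, 1, 3]; total = 8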